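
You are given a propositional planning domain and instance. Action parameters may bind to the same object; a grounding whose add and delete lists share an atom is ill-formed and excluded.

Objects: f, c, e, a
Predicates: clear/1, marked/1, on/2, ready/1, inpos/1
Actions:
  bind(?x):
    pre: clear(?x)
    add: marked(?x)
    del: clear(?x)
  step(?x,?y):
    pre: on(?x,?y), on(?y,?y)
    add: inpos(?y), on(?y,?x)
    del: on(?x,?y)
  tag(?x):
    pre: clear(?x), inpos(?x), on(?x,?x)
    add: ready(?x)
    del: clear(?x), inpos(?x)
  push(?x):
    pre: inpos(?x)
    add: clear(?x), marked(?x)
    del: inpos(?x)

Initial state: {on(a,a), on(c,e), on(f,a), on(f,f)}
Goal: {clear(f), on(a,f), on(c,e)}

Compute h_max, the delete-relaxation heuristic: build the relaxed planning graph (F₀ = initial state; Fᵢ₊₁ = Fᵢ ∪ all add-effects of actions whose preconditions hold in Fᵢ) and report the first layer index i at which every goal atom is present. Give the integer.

F0 = init (4 atoms)
F1 = F0 ∪ {inpos(a), on(a,f)}  (6 atoms)
F2 = F1 ∪ {clear(a), inpos(f), marked(a)}  (9 atoms)
F3 = F2 ∪ {clear(f), marked(f), ready(a)}  (12 atoms)
goal ⊆ F3  ⇒  h_max = 3

3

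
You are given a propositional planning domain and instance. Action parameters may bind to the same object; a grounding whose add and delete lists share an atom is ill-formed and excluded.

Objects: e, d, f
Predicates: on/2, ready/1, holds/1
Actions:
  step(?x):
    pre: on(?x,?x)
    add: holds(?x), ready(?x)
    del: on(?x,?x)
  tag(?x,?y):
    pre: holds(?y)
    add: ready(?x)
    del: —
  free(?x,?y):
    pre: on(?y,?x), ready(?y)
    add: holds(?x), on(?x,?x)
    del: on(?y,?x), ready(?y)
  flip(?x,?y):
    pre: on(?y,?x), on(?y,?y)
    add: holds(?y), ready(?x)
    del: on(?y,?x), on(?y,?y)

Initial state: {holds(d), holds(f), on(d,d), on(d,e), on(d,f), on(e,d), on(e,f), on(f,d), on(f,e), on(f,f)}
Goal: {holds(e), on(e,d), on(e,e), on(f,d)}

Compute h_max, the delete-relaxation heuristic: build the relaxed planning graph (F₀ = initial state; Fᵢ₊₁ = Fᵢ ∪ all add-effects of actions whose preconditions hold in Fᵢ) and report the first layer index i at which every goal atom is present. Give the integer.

F0 = init (10 atoms)
F1 = F0 ∪ {ready(d), ready(e), ready(f)}  (13 atoms)
F2 = F1 ∪ {holds(e), on(e,e)}  (15 atoms)
goal ⊆ F2  ⇒  h_max = 2

2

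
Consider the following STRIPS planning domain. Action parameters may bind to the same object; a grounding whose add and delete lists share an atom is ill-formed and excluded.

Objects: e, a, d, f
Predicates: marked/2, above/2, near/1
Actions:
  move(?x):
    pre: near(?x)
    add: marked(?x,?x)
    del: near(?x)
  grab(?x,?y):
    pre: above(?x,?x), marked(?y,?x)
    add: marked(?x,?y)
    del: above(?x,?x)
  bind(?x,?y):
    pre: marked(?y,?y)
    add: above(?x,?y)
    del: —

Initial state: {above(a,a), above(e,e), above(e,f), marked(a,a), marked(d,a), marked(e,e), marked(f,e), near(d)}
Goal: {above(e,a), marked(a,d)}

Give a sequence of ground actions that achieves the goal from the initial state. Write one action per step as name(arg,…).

1. grab(a,d)  →  {above(e,e), above(e,f), marked(a,a), marked(a,d), marked(d,a), marked(e,e), marked(f,e), near(d)}
2. bind(e,a)  →  {above(e,a), above(e,e), above(e,f), marked(a,a), marked(a,d), marked(d,a), marked(e,e), marked(f,e), near(d)}

grab(a,d); bind(e,a)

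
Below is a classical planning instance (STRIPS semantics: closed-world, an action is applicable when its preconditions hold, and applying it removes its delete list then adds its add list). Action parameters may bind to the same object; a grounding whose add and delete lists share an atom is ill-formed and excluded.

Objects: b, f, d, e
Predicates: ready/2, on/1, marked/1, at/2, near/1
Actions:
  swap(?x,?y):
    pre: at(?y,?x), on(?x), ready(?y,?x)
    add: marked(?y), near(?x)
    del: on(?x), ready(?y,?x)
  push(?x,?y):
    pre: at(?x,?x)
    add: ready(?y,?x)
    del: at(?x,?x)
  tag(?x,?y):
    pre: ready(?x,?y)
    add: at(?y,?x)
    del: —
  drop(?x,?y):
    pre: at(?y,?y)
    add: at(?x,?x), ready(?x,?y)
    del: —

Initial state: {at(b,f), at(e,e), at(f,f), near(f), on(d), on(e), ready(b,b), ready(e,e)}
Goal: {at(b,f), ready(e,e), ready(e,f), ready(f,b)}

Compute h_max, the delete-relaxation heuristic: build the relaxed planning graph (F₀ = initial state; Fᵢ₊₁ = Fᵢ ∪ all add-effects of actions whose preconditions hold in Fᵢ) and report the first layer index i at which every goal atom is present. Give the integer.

F0 = init (8 atoms)
F1 = F0 ∪ {at(b,b), at(d,d), marked(e), near(e), ready(b,e), ready(b,f), ready(d,e), ready(d,f), ready(e,f), ready(f,e), ready(f,f)}  (19 atoms)
F2 = F1 ∪ {at(e,b), at(e,d), at(e,f), at(f,b), at(f,d), at(f,e), ready(b,d), ready(d,b), ready(d,d), ready(e,b), ready(e,d), ready(f,b), ready(f,d)}  (32 atoms)
goal ⊆ F2  ⇒  h_max = 2

2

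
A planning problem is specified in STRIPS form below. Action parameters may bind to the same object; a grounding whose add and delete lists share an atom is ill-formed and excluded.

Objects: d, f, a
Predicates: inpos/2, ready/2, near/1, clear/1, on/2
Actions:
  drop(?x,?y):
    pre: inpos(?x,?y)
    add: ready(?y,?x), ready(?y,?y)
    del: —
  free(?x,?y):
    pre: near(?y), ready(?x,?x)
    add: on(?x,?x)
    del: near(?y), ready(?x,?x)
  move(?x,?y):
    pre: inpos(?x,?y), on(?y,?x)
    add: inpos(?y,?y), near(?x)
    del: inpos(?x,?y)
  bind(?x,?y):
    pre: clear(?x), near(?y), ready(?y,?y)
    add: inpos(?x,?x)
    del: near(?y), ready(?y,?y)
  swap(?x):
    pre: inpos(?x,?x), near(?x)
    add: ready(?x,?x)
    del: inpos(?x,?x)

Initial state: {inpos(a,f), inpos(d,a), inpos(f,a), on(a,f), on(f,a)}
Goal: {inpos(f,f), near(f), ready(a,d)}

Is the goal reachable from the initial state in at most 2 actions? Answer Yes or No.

1. drop(d,a)  →  {inpos(a,f), inpos(d,a), inpos(f,a), on(a,f), on(f,a), ready(a,a), ready(a,d)}
2. move(f,a)  →  {inpos(a,a), inpos(a,f), inpos(d,a), near(f), on(a,f), on(f,a), ready(a,a), ready(a,d)}
3. move(a,f)  →  {inpos(a,a), inpos(d,a), inpos(f,f), near(a), near(f), on(a,f), on(f,a), ready(a,a), ready(a,d)}
optimal plan length = 3; 3 > 2

No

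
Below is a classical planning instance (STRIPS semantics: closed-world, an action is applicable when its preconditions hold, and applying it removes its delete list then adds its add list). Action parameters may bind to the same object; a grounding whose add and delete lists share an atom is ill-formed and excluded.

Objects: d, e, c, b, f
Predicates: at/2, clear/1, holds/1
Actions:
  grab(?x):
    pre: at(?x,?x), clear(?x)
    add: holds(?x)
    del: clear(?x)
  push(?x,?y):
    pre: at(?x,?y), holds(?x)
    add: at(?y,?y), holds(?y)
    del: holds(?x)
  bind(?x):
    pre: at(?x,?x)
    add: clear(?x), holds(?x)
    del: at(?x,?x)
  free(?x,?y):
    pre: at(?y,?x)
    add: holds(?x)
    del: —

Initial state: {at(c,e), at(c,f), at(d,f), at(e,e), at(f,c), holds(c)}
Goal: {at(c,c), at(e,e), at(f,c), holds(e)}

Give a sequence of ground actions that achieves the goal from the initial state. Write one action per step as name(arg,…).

push(c,e); free(f,d); push(f,c)

1. push(c,e)  →  {at(c,e), at(c,f), at(d,f), at(e,e), at(f,c), holds(e)}
2. free(f,d)  →  {at(c,e), at(c,f), at(d,f), at(e,e), at(f,c), holds(e), holds(f)}
3. push(f,c)  →  {at(c,c), at(c,e), at(c,f), at(d,f), at(e,e), at(f,c), holds(c), holds(e)}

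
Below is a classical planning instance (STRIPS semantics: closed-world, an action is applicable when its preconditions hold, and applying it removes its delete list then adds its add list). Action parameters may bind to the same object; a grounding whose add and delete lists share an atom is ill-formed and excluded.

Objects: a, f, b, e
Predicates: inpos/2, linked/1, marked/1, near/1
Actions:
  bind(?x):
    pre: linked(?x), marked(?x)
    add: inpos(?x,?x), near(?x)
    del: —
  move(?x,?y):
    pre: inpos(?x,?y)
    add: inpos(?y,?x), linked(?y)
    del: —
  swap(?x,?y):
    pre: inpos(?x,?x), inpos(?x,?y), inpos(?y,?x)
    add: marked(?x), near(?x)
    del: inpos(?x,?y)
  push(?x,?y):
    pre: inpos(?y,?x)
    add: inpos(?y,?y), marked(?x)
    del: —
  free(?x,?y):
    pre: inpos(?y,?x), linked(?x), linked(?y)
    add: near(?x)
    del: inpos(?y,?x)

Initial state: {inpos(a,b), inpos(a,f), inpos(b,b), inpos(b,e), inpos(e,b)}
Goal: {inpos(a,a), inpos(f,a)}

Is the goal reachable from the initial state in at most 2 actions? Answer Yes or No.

Yes

1. move(a,f)  →  {inpos(a,b), inpos(a,f), inpos(b,b), inpos(b,e), inpos(e,b), inpos(f,a), linked(f)}
2. push(f,a)  →  {inpos(a,a), inpos(a,b), inpos(a,f), inpos(b,b), inpos(b,e), inpos(e,b), inpos(f,a), linked(f), marked(f)}
optimal plan length = 2; 2 ≤ 2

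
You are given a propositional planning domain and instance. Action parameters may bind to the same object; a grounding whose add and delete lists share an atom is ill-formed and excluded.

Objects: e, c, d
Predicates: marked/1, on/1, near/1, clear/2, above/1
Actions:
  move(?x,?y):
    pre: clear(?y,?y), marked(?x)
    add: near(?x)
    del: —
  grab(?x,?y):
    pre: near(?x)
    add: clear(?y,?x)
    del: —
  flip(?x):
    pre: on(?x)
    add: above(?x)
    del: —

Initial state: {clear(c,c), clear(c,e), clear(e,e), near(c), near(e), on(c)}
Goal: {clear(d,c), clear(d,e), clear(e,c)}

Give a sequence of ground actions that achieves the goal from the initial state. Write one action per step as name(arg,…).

1. grab(e,d)  →  {clear(c,c), clear(c,e), clear(d,e), clear(e,e), near(c), near(e), on(c)}
2. grab(c,e)  →  {clear(c,c), clear(c,e), clear(d,e), clear(e,c), clear(e,e), near(c), near(e), on(c)}
3. grab(c,d)  →  {clear(c,c), clear(c,e), clear(d,c), clear(d,e), clear(e,c), clear(e,e), near(c), near(e), on(c)}

grab(e,d); grab(c,e); grab(c,d)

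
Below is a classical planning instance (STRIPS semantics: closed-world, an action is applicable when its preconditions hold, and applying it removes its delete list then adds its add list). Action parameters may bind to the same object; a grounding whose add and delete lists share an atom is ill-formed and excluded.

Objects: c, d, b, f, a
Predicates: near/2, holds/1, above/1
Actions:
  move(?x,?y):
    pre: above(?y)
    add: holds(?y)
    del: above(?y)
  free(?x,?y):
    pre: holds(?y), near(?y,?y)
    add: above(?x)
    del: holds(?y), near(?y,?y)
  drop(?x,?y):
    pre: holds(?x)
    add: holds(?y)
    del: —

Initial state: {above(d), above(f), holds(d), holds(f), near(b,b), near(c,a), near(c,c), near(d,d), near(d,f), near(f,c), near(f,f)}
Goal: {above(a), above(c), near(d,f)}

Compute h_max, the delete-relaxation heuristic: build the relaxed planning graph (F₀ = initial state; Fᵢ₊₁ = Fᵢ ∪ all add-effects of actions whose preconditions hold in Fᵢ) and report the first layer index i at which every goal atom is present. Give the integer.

1

F0 = init (11 atoms)
F1 = F0 ∪ {above(a), above(b), above(c), holds(a), holds(b), holds(c)}  (17 atoms)
goal ⊆ F1  ⇒  h_max = 1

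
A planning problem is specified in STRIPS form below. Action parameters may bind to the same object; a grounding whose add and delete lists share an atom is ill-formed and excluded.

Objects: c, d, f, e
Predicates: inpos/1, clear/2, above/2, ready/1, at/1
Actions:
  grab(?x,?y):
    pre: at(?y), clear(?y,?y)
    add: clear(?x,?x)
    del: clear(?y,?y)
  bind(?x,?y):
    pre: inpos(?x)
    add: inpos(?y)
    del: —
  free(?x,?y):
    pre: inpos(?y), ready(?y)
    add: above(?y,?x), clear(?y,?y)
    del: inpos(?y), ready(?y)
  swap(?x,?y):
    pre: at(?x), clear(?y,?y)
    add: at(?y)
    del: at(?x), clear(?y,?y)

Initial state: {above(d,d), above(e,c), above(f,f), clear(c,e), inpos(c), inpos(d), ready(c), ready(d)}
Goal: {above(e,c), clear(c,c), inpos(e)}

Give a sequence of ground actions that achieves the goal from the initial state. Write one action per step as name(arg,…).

bind(c,e); free(c,c)

1. bind(c,e)  →  {above(d,d), above(e,c), above(f,f), clear(c,e), inpos(c), inpos(d), inpos(e), ready(c), ready(d)}
2. free(c,c)  →  {above(c,c), above(d,d), above(e,c), above(f,f), clear(c,c), clear(c,e), inpos(d), inpos(e), ready(d)}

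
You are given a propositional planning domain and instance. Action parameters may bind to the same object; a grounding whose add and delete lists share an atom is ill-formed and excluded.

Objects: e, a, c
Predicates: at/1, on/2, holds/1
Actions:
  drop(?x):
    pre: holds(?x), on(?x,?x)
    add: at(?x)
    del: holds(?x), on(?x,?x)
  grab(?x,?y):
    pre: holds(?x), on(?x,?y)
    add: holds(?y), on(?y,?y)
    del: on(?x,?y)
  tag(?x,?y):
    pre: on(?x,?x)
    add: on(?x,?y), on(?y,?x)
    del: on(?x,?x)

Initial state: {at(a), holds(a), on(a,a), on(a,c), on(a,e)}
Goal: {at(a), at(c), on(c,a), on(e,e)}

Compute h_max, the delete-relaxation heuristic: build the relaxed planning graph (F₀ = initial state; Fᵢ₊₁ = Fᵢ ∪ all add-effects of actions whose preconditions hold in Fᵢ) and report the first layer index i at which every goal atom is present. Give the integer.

2

F0 = init (5 atoms)
F1 = F0 ∪ {holds(c), holds(e), on(c,a), on(c,c), on(e,a), on(e,e)}  (11 atoms)
F2 = F1 ∪ {at(c), at(e), on(c,e), on(e,c)}  (15 atoms)
goal ⊆ F2  ⇒  h_max = 2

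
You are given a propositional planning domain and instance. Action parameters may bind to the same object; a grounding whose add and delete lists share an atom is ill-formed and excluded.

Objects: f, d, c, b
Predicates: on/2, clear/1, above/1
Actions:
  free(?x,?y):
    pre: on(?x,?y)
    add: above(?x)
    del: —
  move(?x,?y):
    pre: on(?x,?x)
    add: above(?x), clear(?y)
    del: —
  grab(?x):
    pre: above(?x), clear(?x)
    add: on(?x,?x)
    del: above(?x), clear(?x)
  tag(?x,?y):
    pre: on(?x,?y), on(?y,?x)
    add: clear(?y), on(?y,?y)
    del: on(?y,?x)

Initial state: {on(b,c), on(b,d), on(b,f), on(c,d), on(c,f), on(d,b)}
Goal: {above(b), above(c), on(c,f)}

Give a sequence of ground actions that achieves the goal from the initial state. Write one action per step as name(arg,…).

1. free(c,f)  →  {above(c), on(b,c), on(b,d), on(b,f), on(c,d), on(c,f), on(d,b)}
2. free(b,f)  →  {above(b), above(c), on(b,c), on(b,d), on(b,f), on(c,d), on(c,f), on(d,b)}

free(c,f); free(b,f)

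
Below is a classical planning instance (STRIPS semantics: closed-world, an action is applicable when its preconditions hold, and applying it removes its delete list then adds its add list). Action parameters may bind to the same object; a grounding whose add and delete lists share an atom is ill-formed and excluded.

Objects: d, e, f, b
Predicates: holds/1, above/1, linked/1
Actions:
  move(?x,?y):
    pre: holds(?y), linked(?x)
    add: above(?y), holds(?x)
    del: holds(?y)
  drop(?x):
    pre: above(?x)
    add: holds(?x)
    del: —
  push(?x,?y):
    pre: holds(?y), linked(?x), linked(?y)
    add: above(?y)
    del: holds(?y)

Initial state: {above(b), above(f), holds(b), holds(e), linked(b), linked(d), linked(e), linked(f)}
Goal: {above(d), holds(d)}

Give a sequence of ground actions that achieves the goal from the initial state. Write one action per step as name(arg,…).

move(d,e); move(e,d); move(d,e)

1. move(d,e)  →  {above(b), above(e), above(f), holds(b), holds(d), linked(b), linked(d), linked(e), linked(f)}
2. move(e,d)  →  {above(b), above(d), above(e), above(f), holds(b), holds(e), linked(b), linked(d), linked(e), linked(f)}
3. move(d,e)  →  {above(b), above(d), above(e), above(f), holds(b), holds(d), linked(b), linked(d), linked(e), linked(f)}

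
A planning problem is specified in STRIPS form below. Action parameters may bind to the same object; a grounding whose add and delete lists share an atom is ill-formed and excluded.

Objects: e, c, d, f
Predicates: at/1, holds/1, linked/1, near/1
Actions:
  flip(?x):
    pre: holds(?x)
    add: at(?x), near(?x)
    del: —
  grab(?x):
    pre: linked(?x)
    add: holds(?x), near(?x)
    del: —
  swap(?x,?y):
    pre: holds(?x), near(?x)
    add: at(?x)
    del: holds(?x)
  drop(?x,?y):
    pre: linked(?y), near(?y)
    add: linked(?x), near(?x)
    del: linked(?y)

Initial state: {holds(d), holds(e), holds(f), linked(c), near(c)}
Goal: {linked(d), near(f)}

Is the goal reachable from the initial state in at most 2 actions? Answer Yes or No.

Yes

1. flip(f)  →  {at(f), holds(d), holds(e), holds(f), linked(c), near(c), near(f)}
2. drop(d,c)  →  {at(f), holds(d), holds(e), holds(f), linked(d), near(c), near(d), near(f)}
optimal plan length = 2; 2 ≤ 2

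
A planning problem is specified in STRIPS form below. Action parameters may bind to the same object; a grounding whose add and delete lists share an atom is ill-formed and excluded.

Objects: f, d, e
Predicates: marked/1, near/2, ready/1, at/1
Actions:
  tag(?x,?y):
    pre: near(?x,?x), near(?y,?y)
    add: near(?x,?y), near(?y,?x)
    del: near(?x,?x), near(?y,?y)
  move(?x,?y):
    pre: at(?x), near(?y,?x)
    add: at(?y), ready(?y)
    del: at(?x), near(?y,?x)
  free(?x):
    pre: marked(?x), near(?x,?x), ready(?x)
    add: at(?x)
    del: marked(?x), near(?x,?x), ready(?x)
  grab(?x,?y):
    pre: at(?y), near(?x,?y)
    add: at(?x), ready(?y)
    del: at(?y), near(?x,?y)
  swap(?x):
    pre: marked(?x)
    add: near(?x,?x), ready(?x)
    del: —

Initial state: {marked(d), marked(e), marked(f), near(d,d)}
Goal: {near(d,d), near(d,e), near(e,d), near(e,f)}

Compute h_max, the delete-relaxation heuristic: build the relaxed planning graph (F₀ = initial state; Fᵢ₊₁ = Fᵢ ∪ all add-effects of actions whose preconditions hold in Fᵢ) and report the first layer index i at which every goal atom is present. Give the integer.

2

F0 = init (4 atoms)
F1 = F0 ∪ {near(e,e), near(f,f), ready(d), ready(e), ready(f)}  (9 atoms)
F2 = F1 ∪ {at(d), at(e), at(f), near(d,e), near(d,f), near(e,d), near(e,f), near(f,d), near(f,e)}  (18 atoms)
goal ⊆ F2  ⇒  h_max = 2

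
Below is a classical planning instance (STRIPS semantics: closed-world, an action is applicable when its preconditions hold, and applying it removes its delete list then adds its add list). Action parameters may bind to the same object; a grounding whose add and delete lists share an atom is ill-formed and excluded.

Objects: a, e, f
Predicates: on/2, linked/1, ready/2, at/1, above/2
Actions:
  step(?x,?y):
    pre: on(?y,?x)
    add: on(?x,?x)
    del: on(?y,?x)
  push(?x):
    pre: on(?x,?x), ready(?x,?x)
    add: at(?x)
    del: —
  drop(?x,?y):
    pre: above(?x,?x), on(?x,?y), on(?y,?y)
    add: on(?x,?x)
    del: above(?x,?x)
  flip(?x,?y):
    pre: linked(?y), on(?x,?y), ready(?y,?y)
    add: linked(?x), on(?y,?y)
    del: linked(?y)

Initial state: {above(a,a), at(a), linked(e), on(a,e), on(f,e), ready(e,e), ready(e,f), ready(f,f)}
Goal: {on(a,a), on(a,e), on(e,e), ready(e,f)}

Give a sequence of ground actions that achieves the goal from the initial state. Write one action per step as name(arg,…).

step(e,f); drop(a,e)

1. step(e,f)  →  {above(a,a), at(a), linked(e), on(a,e), on(e,e), ready(e,e), ready(e,f), ready(f,f)}
2. drop(a,e)  →  {at(a), linked(e), on(a,a), on(a,e), on(e,e), ready(e,e), ready(e,f), ready(f,f)}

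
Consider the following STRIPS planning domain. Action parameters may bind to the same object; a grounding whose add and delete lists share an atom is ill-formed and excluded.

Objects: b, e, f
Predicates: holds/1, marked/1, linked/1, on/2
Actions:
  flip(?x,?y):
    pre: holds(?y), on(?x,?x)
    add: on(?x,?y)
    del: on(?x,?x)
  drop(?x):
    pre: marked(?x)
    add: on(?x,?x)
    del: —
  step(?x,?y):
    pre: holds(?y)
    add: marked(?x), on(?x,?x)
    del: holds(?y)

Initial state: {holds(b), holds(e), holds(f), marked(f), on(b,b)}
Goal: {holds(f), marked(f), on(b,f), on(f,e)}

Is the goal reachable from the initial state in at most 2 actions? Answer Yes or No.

1. flip(b,f)  →  {holds(b), holds(e), holds(f), marked(f), on(b,f)}
2. drop(f)  →  {holds(b), holds(e), holds(f), marked(f), on(b,f), on(f,f)}
3. flip(f,e)  →  {holds(b), holds(e), holds(f), marked(f), on(b,f), on(f,e)}
optimal plan length = 3; 3 > 2

No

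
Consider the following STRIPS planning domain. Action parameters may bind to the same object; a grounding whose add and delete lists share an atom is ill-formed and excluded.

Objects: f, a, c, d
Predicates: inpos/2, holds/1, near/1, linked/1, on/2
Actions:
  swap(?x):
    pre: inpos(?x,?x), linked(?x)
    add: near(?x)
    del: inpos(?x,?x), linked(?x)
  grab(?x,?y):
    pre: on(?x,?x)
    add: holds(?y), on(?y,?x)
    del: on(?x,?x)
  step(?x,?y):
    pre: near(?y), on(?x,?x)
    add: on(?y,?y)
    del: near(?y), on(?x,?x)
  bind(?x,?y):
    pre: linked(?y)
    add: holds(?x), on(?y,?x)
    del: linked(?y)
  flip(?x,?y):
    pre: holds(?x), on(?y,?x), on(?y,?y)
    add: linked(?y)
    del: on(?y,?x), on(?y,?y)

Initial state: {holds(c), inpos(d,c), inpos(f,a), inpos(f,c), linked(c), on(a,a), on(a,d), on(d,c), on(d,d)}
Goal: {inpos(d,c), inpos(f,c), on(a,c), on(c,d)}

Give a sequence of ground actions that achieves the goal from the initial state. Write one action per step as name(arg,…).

grab(d,c); bind(c,c); grab(c,a)

1. grab(d,c)  →  {holds(c), inpos(d,c), inpos(f,a), inpos(f,c), linked(c), on(a,a), on(a,d), on(c,d), on(d,c)}
2. bind(c,c)  →  {holds(c), inpos(d,c), inpos(f,a), inpos(f,c), on(a,a), on(a,d), on(c,c), on(c,d), on(d,c)}
3. grab(c,a)  →  {holds(a), holds(c), inpos(d,c), inpos(f,a), inpos(f,c), on(a,a), on(a,c), on(a,d), on(c,d), on(d,c)}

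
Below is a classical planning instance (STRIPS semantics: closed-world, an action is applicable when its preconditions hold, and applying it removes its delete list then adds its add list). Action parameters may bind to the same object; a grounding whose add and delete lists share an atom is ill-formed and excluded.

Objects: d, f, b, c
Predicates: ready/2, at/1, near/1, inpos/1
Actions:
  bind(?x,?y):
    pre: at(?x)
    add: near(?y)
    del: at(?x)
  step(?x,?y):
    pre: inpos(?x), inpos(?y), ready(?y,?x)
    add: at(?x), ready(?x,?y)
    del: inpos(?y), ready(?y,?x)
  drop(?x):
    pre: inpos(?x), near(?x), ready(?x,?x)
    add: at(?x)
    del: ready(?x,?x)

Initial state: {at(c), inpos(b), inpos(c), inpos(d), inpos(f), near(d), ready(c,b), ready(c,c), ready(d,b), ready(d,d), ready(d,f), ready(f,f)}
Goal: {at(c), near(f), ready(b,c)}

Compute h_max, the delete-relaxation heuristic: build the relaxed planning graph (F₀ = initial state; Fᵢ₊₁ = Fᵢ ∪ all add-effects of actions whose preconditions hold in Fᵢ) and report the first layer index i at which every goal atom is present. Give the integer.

1

F0 = init (12 atoms)
F1 = F0 ∪ {at(b), at(d), at(f), near(b), near(c), near(f), ready(b,c), ready(b,d), ready(f,d)}  (21 atoms)
goal ⊆ F1  ⇒  h_max = 1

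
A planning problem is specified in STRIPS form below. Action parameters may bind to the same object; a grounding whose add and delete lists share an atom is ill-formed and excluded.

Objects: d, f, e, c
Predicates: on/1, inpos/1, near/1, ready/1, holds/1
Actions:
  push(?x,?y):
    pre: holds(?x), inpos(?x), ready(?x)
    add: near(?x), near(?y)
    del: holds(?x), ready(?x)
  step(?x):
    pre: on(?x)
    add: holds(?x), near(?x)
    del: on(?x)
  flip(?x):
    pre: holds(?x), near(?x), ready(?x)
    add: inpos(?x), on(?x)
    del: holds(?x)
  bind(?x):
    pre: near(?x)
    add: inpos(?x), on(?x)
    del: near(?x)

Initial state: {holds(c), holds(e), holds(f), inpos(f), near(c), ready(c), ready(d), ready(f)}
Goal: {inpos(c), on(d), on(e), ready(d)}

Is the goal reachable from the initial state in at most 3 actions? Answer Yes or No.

No

1. push(f,d)  →  {holds(c), holds(e), inpos(f), near(c), near(d), near(f), ready(c), ready(d)}
2. bind(d)  →  {holds(c), holds(e), inpos(d), inpos(f), near(c), near(f), on(d), ready(c), ready(d)}
3. bind(c)  →  {holds(c), holds(e), inpos(c), inpos(d), inpos(f), near(f), on(c), on(d), ready(c), ready(d)}
4. push(c,e)  →  {holds(e), inpos(c), inpos(d), inpos(f), near(c), near(e), near(f), on(c), on(d), ready(d)}
5. bind(e)  →  {holds(e), inpos(c), inpos(d), inpos(e), inpos(f), near(c), near(f), on(c), on(d), on(e), ready(d)}
optimal plan length = 5; 5 > 3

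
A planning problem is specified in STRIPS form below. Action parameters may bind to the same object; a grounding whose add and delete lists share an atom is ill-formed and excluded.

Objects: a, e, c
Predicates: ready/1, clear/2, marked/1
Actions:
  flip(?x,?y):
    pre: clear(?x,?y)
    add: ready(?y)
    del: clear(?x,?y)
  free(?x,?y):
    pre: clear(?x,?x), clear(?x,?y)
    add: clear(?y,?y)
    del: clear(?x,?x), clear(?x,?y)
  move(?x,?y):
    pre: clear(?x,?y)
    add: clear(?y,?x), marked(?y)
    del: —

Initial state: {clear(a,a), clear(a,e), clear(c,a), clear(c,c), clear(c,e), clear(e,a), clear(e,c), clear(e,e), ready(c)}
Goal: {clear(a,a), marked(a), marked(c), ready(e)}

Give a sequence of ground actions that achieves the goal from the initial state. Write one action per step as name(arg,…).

flip(a,e); move(a,a); move(e,c)

1. flip(a,e)  →  {clear(a,a), clear(c,a), clear(c,c), clear(c,e), clear(e,a), clear(e,c), clear(e,e), ready(c), ready(e)}
2. move(a,a)  →  {clear(a,a), clear(c,a), clear(c,c), clear(c,e), clear(e,a), clear(e,c), clear(e,e), marked(a), ready(c), ready(e)}
3. move(e,c)  →  {clear(a,a), clear(c,a), clear(c,c), clear(c,e), clear(e,a), clear(e,c), clear(e,e), marked(a), marked(c), ready(c), ready(e)}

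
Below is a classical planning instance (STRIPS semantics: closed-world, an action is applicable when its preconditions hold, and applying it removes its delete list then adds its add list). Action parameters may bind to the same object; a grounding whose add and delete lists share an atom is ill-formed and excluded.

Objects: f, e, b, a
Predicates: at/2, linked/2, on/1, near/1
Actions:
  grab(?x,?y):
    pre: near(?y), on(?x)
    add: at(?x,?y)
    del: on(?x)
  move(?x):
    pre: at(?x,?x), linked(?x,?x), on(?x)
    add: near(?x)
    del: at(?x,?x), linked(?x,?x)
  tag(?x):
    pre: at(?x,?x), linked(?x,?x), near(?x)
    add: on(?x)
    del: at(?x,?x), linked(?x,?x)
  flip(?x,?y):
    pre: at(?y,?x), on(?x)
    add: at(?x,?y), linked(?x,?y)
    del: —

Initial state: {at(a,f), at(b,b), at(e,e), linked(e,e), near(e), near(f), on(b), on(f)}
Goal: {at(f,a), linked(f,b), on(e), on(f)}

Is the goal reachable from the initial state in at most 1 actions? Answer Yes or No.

1. grab(b,f)  →  {at(a,f), at(b,b), at(b,f), at(e,e), linked(e,e), near(e), near(f), on(f)}
2. tag(e)  →  {at(a,f), at(b,b), at(b,f), near(e), near(f), on(e), on(f)}
3. flip(f,b)  →  {at(a,f), at(b,b), at(b,f), at(f,b), linked(f,b), near(e), near(f), on(e), on(f)}
4. flip(f,a)  →  {at(a,f), at(b,b), at(b,f), at(f,a), at(f,b), linked(f,a), linked(f,b), near(e), near(f), on(e), on(f)}
optimal plan length = 4; 4 > 1

No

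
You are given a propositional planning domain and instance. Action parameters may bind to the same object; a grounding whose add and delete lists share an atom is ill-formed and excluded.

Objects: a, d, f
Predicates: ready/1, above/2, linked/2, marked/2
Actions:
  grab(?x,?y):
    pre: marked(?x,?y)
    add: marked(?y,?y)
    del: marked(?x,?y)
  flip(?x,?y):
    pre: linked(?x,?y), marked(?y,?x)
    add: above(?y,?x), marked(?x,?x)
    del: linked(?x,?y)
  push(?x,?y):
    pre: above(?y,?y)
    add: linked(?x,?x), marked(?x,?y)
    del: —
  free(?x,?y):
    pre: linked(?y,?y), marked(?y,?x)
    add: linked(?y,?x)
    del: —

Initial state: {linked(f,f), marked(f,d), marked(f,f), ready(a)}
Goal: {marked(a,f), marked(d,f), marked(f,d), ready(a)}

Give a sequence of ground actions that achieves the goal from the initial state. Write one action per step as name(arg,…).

flip(f,f); push(a,f); push(d,f)

1. flip(f,f)  →  {above(f,f), marked(f,d), marked(f,f), ready(a)}
2. push(a,f)  →  {above(f,f), linked(a,a), marked(a,f), marked(f,d), marked(f,f), ready(a)}
3. push(d,f)  →  {above(f,f), linked(a,a), linked(d,d), marked(a,f), marked(d,f), marked(f,d), marked(f,f), ready(a)}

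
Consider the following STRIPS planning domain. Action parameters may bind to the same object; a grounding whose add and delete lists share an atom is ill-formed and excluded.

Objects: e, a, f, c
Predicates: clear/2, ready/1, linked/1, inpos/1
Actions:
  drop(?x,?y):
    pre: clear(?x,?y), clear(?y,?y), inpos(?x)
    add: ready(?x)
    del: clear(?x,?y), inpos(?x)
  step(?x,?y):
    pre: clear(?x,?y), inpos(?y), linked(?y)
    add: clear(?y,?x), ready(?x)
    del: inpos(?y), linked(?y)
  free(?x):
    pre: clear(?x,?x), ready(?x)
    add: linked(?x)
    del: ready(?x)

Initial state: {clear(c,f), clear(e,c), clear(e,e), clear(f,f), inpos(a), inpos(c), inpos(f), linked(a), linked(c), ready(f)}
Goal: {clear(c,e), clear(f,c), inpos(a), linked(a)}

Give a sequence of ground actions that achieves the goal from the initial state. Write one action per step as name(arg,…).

1. step(e,c)  →  {clear(c,e), clear(c,f), clear(e,c), clear(e,e), clear(f,f), inpos(a), inpos(f), linked(a), ready(e), ready(f)}
2. free(f)  →  {clear(c,e), clear(c,f), clear(e,c), clear(e,e), clear(f,f), inpos(a), inpos(f), linked(a), linked(f), ready(e)}
3. step(c,f)  →  {clear(c,e), clear(c,f), clear(e,c), clear(e,e), clear(f,c), clear(f,f), inpos(a), linked(a), ready(c), ready(e)}

step(e,c); free(f); step(c,f)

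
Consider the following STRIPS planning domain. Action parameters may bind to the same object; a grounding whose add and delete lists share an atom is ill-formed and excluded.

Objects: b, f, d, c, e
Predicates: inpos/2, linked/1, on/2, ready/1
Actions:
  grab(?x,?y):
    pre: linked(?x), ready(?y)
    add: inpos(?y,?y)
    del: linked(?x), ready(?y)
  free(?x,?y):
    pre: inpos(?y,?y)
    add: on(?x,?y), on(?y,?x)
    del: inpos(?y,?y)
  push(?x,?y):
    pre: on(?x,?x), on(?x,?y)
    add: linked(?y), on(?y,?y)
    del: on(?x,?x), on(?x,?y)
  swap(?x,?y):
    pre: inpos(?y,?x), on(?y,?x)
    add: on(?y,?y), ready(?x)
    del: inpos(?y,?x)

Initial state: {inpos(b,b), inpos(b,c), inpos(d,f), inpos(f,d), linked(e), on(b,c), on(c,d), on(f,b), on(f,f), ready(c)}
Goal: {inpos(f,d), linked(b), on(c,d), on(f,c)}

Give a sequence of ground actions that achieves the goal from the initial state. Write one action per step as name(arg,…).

1. grab(e,c)  →  {inpos(b,b), inpos(b,c), inpos(c,c), inpos(d,f), inpos(f,d), on(b,c), on(c,d), on(f,b), on(f,f)}
2. free(f,c)  →  {inpos(b,b), inpos(b,c), inpos(d,f), inpos(f,d), on(b,c), on(c,d), on(c,f), on(f,b), on(f,c), on(f,f)}
3. push(f,b)  →  {inpos(b,b), inpos(b,c), inpos(d,f), inpos(f,d), linked(b), on(b,b), on(b,c), on(c,d), on(c,f), on(f,c)}

grab(e,c); free(f,c); push(f,b)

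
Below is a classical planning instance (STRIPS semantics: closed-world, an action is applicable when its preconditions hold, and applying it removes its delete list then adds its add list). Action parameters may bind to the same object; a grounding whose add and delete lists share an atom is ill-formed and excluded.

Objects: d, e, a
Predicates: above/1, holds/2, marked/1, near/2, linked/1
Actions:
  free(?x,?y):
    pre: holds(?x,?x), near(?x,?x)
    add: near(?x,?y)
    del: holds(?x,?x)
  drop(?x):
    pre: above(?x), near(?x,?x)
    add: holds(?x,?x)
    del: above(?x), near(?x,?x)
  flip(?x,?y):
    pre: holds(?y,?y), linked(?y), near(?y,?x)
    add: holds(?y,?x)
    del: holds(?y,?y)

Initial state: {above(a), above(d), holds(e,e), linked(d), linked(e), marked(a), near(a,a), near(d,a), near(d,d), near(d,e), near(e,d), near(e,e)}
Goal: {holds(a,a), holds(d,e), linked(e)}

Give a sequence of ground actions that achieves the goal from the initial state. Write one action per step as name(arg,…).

1. drop(d)  →  {above(a), holds(d,d), holds(e,e), linked(d), linked(e), marked(a), near(a,a), near(d,a), near(d,e), near(e,d), near(e,e)}
2. drop(a)  →  {holds(a,a), holds(d,d), holds(e,e), linked(d), linked(e), marked(a), near(d,a), near(d,e), near(e,d), near(e,e)}
3. flip(e,d)  →  {holds(a,a), holds(d,e), holds(e,e), linked(d), linked(e), marked(a), near(d,a), near(d,e), near(e,d), near(e,e)}

drop(d); drop(a); flip(e,d)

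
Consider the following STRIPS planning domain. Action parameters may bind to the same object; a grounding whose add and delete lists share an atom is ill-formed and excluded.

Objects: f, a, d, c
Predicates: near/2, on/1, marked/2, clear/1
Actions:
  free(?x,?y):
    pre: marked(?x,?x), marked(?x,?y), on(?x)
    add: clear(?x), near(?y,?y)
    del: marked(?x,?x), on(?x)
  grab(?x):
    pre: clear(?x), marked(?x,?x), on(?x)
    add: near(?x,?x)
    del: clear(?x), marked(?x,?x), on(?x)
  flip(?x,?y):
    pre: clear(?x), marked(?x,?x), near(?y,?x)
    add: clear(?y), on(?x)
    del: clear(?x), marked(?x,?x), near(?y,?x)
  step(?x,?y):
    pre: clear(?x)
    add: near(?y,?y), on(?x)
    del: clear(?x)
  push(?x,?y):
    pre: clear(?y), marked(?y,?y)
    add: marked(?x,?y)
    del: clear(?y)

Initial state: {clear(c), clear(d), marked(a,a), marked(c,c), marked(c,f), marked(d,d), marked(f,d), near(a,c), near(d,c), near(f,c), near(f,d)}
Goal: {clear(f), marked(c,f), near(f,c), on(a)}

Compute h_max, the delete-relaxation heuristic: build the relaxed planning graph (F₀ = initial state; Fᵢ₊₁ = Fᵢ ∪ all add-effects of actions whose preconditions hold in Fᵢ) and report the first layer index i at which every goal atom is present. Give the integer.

2

F0 = init (11 atoms)
F1 = F0 ∪ {clear(a), clear(f), marked(a,c), marked(a,d), marked(c,d), marked(d,c), marked(f,c), near(a,a), near(c,c), near(d,d), near(f,f), on(c), on(d)}  (24 atoms)
F2 = F1 ∪ {marked(c,a), marked(d,a), marked(f,a), on(a), on(f)}  (29 atoms)
goal ⊆ F2  ⇒  h_max = 2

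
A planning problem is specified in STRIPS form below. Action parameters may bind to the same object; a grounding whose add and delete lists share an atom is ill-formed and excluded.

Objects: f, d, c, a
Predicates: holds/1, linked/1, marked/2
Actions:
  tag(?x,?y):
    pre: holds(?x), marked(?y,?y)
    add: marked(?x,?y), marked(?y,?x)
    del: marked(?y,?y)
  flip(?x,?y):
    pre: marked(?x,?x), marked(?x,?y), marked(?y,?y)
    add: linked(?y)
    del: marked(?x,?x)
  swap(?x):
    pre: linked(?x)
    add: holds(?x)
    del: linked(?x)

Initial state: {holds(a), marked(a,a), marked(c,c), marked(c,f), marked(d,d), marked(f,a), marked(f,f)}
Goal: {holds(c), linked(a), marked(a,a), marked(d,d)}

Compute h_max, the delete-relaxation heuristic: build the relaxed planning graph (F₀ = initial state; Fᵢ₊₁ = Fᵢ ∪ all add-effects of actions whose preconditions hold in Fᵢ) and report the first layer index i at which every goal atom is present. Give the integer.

F0 = init (7 atoms)
F1 = F0 ∪ {linked(a), linked(c), linked(d), linked(f), marked(a,c), marked(a,d), marked(a,f), marked(c,a), marked(d,a)}  (16 atoms)
F2 = F1 ∪ {holds(c), holds(d), holds(f)}  (19 atoms)
goal ⊆ F2  ⇒  h_max = 2

2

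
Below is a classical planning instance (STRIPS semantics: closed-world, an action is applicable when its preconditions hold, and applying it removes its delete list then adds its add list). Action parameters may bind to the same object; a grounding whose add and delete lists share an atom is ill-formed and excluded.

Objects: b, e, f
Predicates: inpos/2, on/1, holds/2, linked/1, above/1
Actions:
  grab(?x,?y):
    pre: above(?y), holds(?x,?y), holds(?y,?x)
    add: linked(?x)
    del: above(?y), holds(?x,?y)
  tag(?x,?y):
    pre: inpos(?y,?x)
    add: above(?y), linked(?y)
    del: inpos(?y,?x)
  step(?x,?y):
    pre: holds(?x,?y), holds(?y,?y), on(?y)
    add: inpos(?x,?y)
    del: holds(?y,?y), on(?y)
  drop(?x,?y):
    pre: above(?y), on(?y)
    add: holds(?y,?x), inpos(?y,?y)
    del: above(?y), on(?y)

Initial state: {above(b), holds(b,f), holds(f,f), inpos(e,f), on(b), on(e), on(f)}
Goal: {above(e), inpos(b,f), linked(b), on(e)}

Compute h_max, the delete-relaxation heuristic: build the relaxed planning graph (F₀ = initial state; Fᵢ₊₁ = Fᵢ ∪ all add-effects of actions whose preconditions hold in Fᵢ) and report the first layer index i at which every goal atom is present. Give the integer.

F0 = init (7 atoms)
F1 = F0 ∪ {above(e), holds(b,b), holds(b,e), inpos(b,b), inpos(b,f), inpos(f,f), linked(e)}  (14 atoms)
F2 = F1 ∪ {above(f), holds(e,b), holds(e,e), holds(e,f), inpos(e,e), linked(b), linked(f)}  (21 atoms)
goal ⊆ F2  ⇒  h_max = 2

2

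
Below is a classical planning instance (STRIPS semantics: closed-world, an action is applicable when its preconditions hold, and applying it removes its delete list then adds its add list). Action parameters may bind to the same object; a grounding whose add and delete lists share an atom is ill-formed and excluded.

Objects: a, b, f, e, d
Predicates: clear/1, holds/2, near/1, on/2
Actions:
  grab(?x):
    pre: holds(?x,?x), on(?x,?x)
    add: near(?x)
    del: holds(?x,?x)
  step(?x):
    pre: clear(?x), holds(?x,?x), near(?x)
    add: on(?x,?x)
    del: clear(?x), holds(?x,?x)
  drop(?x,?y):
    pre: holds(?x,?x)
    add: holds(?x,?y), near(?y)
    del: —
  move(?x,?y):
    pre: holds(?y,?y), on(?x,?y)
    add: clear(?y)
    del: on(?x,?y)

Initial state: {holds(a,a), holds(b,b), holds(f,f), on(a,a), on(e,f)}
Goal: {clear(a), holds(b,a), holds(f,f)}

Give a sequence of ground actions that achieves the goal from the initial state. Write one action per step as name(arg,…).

drop(b,a); move(a,a)

1. drop(b,a)  →  {holds(a,a), holds(b,a), holds(b,b), holds(f,f), near(a), on(a,a), on(e,f)}
2. move(a,a)  →  {clear(a), holds(a,a), holds(b,a), holds(b,b), holds(f,f), near(a), on(e,f)}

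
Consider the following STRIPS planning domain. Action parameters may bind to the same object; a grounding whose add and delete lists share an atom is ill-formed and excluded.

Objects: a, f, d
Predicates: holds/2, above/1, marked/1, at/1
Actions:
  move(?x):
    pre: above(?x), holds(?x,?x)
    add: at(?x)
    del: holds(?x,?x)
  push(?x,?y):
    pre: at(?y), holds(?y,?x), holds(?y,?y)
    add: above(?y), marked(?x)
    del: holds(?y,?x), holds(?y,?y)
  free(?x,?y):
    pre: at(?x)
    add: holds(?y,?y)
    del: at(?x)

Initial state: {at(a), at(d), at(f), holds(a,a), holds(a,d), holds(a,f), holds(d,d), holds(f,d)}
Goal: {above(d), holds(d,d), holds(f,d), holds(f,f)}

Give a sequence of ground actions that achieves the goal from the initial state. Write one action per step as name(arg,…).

1. push(d,d)  →  {above(d), at(a), at(d), at(f), holds(a,a), holds(a,d), holds(a,f), holds(f,d), marked(d)}
2. free(a,f)  →  {above(d), at(d), at(f), holds(a,a), holds(a,d), holds(a,f), holds(f,d), holds(f,f), marked(d)}
3. free(f,d)  →  {above(d), at(d), holds(a,a), holds(a,d), holds(a,f), holds(d,d), holds(f,d), holds(f,f), marked(d)}

push(d,d); free(a,f); free(f,d)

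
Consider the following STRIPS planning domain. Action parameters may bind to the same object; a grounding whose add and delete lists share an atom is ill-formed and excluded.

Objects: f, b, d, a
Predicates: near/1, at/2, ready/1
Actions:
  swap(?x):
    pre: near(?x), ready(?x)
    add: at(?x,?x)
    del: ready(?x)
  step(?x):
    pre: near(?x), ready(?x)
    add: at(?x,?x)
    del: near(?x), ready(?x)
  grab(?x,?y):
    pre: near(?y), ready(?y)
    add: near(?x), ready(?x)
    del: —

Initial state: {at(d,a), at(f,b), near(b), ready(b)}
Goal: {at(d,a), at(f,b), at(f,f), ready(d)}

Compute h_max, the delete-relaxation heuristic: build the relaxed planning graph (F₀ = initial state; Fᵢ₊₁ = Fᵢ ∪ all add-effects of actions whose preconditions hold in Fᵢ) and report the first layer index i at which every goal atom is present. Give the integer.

F0 = init (4 atoms)
F1 = F0 ∪ {at(b,b), near(a), near(d), near(f), ready(a), ready(d), ready(f)}  (11 atoms)
F2 = F1 ∪ {at(a,a), at(d,d), at(f,f)}  (14 atoms)
goal ⊆ F2  ⇒  h_max = 2

2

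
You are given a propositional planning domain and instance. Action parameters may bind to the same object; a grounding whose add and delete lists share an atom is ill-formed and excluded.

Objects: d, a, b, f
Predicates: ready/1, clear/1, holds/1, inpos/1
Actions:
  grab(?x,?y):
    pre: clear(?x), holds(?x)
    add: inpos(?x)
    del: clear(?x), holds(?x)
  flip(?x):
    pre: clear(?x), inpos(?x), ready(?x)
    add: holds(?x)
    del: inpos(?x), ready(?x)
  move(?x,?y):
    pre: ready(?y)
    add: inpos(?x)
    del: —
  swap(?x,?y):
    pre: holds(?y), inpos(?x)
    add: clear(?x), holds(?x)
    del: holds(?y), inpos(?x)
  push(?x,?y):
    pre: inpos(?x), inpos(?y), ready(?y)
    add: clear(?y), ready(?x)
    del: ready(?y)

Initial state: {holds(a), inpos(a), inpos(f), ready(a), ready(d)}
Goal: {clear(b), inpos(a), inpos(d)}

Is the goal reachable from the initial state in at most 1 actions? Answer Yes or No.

No

1. move(d,d)  →  {holds(a), inpos(a), inpos(d), inpos(f), ready(a), ready(d)}
2. move(b,d)  →  {holds(a), inpos(a), inpos(b), inpos(d), inpos(f), ready(a), ready(d)}
3. swap(b,a)  →  {clear(b), holds(b), inpos(a), inpos(d), inpos(f), ready(a), ready(d)}
optimal plan length = 3; 3 > 1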